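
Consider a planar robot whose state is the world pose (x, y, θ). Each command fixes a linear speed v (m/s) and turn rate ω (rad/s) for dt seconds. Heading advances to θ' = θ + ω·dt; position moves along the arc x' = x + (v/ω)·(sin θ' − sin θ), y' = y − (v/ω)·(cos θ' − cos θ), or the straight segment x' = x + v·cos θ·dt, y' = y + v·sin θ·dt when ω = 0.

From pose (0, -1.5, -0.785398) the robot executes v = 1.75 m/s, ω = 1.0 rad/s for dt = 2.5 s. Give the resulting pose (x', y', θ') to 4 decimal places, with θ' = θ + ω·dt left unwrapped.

(2.9694, -0.0118, 1.7146)

θ' = -0.7854 + 1.0·2.5 = 1.7146
R = v/ω = 1.75/1.0 = 1.7500
x' = 0 + 1.7500·(sin 1.7146 − sin -0.7854) = 2.9694
y' = -1.5 − 1.7500·(cos 1.7146 − cos -0.7854) = -0.0118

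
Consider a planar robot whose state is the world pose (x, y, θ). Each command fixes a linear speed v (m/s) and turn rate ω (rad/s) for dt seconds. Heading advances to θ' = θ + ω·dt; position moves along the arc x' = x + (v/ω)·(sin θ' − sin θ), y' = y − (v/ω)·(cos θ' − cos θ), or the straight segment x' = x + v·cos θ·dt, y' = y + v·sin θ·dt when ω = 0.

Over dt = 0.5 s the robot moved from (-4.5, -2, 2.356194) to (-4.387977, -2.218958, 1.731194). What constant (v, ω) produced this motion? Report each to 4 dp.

Δθ = 1.731194 − 2.356194 = -0.625000
ω = Δθ/dt = -0.625000/0.5 = -1.2500
R = −Δy/(cos θ' − cos θ) = 0.4000
v = R·ω = 0.4000·-1.2500 = -0.5000

v = -0.5000, ω = -1.2500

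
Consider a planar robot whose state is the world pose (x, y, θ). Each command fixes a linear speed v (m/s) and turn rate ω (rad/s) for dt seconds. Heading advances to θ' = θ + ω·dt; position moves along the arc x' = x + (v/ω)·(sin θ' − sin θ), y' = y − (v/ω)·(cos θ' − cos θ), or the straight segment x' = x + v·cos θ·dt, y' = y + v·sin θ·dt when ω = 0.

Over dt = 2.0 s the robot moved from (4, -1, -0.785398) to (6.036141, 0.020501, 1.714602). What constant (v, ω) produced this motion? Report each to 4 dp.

Δθ = 1.714602 − -0.785398 = 2.500000
ω = Δθ/dt = 2.500000/2.0 = 1.2500
R = Δx/(sin θ' − sin θ) = 1.2000
v = R·ω = 1.2000·1.2500 = 1.5000

v = 1.5000, ω = 1.2500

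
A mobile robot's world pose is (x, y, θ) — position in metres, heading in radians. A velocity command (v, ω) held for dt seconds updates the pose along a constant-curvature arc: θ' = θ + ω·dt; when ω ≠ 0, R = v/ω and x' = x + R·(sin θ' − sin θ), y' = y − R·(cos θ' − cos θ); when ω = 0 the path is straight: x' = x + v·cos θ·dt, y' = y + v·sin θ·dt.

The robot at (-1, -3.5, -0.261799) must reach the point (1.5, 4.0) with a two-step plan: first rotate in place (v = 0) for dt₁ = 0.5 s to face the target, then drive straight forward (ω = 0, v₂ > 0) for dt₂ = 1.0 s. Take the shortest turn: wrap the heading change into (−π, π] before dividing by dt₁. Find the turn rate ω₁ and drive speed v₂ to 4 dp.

heading to target = atan2(4−-3.5, 1.5−-1) = 1.2490
Δθ = wrap(1.2490 − -0.2618) = 1.5108; ω₁ = Δθ/dt₁ = 3.0217
distance = √((1.5−-1)² + (4−-3.5)²) = 7.9057; v₂ = distance/dt₂ = 7.9057

ω₁ = 3.0217, v₂ = 7.9057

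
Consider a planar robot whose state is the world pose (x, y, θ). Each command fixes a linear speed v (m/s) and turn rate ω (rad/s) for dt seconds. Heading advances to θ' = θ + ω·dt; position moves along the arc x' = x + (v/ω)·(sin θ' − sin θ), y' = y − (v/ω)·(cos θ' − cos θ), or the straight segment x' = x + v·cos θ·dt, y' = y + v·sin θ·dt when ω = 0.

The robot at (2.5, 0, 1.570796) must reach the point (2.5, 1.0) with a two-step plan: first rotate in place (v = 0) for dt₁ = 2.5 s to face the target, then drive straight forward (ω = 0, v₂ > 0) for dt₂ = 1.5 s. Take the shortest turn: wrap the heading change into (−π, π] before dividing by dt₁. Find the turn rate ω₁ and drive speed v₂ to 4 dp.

ω₁ = 0.0000, v₂ = 0.6667

heading to target = atan2(1−0, 2.5−2.5) = 1.5708
Δθ = wrap(1.5708 − 1.5708) = 0.0000; ω₁ = Δθ/dt₁ = 0.0000
distance = √((2.5−2.5)² + (1−0)²) = 1.0000; v₂ = distance/dt₂ = 0.6667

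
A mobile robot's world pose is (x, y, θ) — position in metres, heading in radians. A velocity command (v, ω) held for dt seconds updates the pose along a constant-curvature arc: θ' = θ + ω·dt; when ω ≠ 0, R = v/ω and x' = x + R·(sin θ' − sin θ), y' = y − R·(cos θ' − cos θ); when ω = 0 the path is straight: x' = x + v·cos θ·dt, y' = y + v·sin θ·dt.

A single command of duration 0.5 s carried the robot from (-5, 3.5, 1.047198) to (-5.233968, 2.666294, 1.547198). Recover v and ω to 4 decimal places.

Δθ = 1.547198 − 1.047198 = 0.500000
ω = Δθ/dt = 0.500000/0.5 = 1.0000
R = −Δy/(cos θ' − cos θ) = -1.7500
v = R·ω = -1.7500·1.0000 = -1.7500

v = -1.7500, ω = 1.0000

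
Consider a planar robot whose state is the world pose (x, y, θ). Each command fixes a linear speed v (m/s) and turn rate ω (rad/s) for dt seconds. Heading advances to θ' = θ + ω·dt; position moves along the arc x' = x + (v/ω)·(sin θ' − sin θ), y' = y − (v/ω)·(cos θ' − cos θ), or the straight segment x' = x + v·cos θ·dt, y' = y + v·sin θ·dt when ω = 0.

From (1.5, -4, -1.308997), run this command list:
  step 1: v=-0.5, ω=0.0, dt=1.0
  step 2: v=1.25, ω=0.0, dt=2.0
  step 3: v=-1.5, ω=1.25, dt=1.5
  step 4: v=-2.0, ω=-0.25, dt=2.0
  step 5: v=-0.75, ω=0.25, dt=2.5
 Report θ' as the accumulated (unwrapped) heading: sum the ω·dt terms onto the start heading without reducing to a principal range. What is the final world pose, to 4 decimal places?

(-5.2615, -7.1414, 0.6910)

step 1: θ'=-1.3090 (straight) → pose (1.3706, -3.5170, -1.3090)
step 2: θ'=-1.3090 (straight) → pose (2.0176, -5.9319, -1.3090)
step 3: θ'=0.5660 (R=-1.2000) → pose (0.2150, -5.2296, 0.5660)
step 4: θ'=0.0660 (R=8.0000) → pose (-3.5474, -6.4597, 0.0660)
step 5: θ'=0.6910 (R=-3.0000) → pose (-5.2615, -7.1414, 0.6910)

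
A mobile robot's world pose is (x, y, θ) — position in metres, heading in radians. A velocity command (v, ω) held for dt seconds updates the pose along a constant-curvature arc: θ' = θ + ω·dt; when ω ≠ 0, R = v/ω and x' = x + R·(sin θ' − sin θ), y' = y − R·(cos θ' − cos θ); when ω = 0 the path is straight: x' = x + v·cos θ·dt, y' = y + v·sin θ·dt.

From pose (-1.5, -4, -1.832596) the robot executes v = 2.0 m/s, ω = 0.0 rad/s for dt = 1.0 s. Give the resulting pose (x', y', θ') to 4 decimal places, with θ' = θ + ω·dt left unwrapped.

(-2.0176, -5.9319, -1.8326)

θ' = -1.8326 + 0.0·1.0 = -1.8326
ω = 0 → straight: x' = -1.5 + 2.0·cos(-1.8326)·1.0 = -2.0176
y' = -4 + 2.0·sin(-1.8326)·1.0 = -5.9319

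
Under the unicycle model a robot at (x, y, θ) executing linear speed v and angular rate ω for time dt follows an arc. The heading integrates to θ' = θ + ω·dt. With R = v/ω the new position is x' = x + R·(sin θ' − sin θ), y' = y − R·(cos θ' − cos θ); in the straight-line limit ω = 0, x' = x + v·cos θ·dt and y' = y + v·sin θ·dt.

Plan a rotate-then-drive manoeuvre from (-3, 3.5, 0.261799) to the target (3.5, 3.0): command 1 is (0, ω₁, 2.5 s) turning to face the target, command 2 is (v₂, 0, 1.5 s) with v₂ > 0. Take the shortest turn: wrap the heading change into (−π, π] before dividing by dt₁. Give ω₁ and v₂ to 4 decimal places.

heading to target = atan2(3−3.5, 3.5−-3) = -0.0768
Δθ = wrap(-0.0768 − 0.2618) = -0.3386; ω₁ = Δθ/dt₁ = -0.1354
distance = √((3.5−-3)² + (3−3.5)²) = 6.5192; v₂ = distance/dt₂ = 4.3461

ω₁ = -0.1354, v₂ = 4.3461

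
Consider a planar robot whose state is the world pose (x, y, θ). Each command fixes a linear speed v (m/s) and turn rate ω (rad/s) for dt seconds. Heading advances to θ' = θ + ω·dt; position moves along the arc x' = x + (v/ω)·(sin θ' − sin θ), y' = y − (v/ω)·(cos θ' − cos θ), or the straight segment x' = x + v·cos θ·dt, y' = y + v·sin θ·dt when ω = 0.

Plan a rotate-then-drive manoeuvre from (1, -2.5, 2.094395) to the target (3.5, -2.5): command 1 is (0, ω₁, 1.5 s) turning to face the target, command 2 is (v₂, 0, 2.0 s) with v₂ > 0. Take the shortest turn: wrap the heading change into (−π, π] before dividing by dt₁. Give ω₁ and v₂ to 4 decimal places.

heading to target = atan2(-2.5−-2.5, 3.5−1) = 0.0000
Δθ = wrap(0.0000 − 2.0944) = -2.0944; ω₁ = Δθ/dt₁ = -1.3963
distance = √((3.5−1)² + (-2.5−-2.5)²) = 2.5000; v₂ = distance/dt₂ = 1.2500

ω₁ = -1.3963, v₂ = 1.2500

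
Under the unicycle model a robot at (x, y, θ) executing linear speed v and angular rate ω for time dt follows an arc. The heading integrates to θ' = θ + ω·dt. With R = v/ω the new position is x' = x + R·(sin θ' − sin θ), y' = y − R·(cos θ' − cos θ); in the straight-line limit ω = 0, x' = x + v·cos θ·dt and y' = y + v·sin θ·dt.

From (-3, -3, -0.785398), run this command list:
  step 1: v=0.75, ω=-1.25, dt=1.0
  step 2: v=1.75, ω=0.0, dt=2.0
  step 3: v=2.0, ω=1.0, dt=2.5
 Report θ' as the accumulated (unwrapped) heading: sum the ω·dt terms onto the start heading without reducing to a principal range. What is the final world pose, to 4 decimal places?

(-1.7720, -9.5062, 0.4646)

step 1: θ'=-2.0354 (R=-0.6000) → pose (-2.8879, -3.6931, -2.0354)
step 2: θ'=-2.0354 (straight) → pose (-4.4561, -6.8221, -2.0354)
step 3: θ'=0.4646 (R=2.0000) → pose (-1.7720, -9.5062, 0.4646)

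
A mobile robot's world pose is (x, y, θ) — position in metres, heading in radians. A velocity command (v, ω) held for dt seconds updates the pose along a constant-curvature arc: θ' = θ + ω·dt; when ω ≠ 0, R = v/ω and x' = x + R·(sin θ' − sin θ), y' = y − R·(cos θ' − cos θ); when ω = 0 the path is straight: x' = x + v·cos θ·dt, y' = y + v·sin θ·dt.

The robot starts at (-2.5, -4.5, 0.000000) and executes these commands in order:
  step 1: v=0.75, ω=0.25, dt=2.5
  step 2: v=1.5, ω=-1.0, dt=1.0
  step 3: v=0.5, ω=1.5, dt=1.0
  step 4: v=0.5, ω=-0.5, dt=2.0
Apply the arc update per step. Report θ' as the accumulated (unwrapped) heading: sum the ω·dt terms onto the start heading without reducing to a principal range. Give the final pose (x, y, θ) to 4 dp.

(1.8828, -3.0261, 0.1250)

step 1: θ'=0.6250 (R=3.0000) → pose (-0.7447, -3.9329, 0.6250)
step 2: θ'=-0.3750 (R=-1.5000) → pose (0.6823, -3.7536, -0.3750)
step 3: θ'=1.1250 (R=0.3333) → pose (1.1052, -3.5871, 1.1250)
step 4: θ'=0.1250 (R=-1.0000) → pose (1.8828, -3.0261, 0.1250)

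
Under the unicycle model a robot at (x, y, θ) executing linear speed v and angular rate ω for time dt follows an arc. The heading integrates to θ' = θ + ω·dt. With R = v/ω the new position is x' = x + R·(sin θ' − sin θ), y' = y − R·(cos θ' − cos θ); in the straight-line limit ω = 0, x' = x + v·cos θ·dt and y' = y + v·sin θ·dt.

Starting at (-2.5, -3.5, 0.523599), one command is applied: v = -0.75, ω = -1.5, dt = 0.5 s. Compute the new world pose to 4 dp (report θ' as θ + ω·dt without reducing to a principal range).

θ' = 0.5236 + -1.5·0.5 = -0.2264
R = v/ω = -0.75/-1.5 = 0.5000
x' = -2.5 + 0.5000·(sin -0.2264 − sin 0.5236) = -2.8622
y' = -3.5 − 0.5000·(cos -0.2264 − cos 0.5236) = -3.5542

(-2.8622, -3.5542, -0.2264)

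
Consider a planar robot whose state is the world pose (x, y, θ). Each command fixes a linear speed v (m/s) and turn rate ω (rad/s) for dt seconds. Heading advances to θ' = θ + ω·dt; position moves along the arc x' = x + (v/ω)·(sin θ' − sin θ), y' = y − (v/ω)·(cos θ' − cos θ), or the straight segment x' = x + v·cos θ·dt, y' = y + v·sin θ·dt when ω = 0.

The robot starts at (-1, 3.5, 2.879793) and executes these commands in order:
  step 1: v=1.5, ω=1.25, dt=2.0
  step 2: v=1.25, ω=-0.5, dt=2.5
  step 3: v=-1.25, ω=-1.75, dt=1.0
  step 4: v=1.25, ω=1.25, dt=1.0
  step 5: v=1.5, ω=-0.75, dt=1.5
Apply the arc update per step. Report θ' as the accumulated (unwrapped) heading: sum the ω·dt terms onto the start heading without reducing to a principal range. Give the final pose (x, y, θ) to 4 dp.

(-4.3262, -0.8829, 2.5048)

step 1: θ'=5.3798 (R=1.2000) → pose (-2.2531, 1.5982, 5.3798)
step 2: θ'=4.1298 (R=-2.5000) → pose (-2.1291, -1.3247, 4.1298)
step 3: θ'=2.3798 (R=0.7143) → pose (-1.0396, -1.2008, 2.3798)
step 4: θ'=3.6298 (R=1.0000) → pose (-2.1989, -1.0413, 3.6298)
step 5: θ'=2.5048 (R=-2.0000) → pose (-4.3262, -0.8829, 2.5048)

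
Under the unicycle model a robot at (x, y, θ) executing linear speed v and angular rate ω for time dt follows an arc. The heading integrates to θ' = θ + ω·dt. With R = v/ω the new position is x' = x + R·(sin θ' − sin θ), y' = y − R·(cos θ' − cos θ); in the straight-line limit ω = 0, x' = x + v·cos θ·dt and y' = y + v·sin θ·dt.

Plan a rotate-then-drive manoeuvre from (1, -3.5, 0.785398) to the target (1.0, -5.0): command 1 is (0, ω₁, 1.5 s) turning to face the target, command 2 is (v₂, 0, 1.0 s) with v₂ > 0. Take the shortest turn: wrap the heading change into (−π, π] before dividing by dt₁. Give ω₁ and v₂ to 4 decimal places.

ω₁ = -1.5708, v₂ = 1.5000

heading to target = atan2(-5−-3.5, 1−1) = -1.5708
Δθ = wrap(-1.5708 − 0.7854) = -2.3562; ω₁ = Δθ/dt₁ = -1.5708
distance = √((1−1)² + (-5−-3.5)²) = 1.5000; v₂ = distance/dt₂ = 1.5000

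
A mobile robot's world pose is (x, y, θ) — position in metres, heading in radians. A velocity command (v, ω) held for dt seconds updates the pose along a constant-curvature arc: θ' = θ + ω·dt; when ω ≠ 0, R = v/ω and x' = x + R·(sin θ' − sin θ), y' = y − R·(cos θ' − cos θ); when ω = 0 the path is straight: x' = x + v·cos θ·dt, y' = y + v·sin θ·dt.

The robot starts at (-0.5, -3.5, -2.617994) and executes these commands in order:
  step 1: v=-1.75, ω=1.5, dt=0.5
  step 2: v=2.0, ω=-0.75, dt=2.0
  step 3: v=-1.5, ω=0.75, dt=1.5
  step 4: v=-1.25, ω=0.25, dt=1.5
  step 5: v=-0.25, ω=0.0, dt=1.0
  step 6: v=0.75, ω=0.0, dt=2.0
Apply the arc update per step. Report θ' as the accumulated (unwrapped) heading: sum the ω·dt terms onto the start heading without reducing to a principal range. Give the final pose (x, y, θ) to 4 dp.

step 1: θ'=-1.8680 (R=-1.1667) → pose (0.0322, -2.8313, -1.8680)
step 2: θ'=-3.3680 (R=-2.6667) → pose (-3.1162, -4.6490, -3.3680)
step 3: θ'=-2.2430 (R=-2.0000) → pose (-1.1023, -3.9454, -2.2430)
step 4: θ'=-1.8680 (R=-5.0000) → pose (-0.2338, -2.2961, -1.8680)
step 5: θ'=-1.8680 (straight) → pose (-0.1606, -2.0571, -1.8680)
step 6: θ'=-1.8680 (straight) → pose (-0.5998, -3.4913, -1.8680)

(-0.5998, -3.4913, -1.8680)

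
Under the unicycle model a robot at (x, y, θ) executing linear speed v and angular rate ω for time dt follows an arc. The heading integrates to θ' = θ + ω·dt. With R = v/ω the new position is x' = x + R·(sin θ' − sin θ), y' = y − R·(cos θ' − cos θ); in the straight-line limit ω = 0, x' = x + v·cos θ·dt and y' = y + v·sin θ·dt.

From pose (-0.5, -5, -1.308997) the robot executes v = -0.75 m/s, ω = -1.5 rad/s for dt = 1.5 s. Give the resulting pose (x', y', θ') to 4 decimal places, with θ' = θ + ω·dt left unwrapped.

θ' = -1.3090 + -1.5·1.5 = -3.5590
R = v/ω = -0.75/-1.5 = 0.5000
x' = -0.5 + 0.5000·(sin -3.5590 − sin -1.3090) = 0.1857
y' = -5 − 0.5000·(cos -3.5590 − cos -1.3090) = -4.4135

(0.1857, -4.4135, -3.5590)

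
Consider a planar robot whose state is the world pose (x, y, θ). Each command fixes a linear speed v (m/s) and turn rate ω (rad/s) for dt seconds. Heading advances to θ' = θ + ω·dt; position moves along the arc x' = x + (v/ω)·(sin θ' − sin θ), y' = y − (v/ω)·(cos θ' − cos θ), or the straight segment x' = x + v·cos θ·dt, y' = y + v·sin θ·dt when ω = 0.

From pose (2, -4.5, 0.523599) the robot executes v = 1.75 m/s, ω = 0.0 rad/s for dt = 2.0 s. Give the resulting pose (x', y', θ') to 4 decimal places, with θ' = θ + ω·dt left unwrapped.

(5.0311, -2.7500, 0.5236)

θ' = 0.5236 + 0.0·2.0 = 0.5236
ω = 0 → straight: x' = 2 + 1.75·cos(0.5236)·2.0 = 5.0311
y' = -4.5 + 1.75·sin(0.5236)·2.0 = -2.7500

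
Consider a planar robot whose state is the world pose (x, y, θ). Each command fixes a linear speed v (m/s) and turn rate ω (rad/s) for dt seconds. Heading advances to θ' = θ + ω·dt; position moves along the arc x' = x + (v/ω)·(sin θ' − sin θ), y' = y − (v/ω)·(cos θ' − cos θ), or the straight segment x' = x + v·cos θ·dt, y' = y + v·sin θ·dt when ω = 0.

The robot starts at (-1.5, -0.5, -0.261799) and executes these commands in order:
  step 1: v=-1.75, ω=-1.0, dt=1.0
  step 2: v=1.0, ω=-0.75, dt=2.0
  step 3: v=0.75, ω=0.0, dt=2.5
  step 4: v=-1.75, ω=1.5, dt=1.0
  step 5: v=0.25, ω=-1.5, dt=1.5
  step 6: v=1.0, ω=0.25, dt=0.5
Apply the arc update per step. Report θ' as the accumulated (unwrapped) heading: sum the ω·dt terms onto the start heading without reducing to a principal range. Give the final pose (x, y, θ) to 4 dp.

(-5.2478, -0.2971, -3.3868)

step 1: θ'=-1.2618 (R=1.7500) → pose (-2.7142, 0.6582, -1.2618)
step 2: θ'=-2.7618 (R=-1.3333) → pose (-3.4901, -0.9856, -2.7618)
step 3: θ'=-2.7618 (straight) → pose (-5.2315, -1.6807, -2.7618)
step 4: θ'=-1.2618 (R=-1.1667) → pose (-4.5526, -0.2424, -1.2618)
step 5: θ'=-3.5118 (R=-0.1667) → pose (-4.7716, -0.4485, -3.5118)
step 6: θ'=-3.3868 (R=4.0000) → pose (-5.2478, -0.2971, -3.3868)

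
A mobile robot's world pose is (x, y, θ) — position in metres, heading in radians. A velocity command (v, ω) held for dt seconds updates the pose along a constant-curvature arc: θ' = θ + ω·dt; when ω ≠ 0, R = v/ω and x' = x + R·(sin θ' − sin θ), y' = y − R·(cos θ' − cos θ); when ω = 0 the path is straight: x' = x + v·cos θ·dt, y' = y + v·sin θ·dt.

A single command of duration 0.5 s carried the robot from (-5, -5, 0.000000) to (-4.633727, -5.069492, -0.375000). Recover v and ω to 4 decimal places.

v = 0.7500, ω = -0.7500

Δθ = -0.375000 − 0.000000 = -0.375000
ω = Δθ/dt = -0.375000/0.5 = -0.7500
R = Δx/(sin θ' − sin θ) = -1.0000
v = R·ω = -1.0000·-0.7500 = 0.7500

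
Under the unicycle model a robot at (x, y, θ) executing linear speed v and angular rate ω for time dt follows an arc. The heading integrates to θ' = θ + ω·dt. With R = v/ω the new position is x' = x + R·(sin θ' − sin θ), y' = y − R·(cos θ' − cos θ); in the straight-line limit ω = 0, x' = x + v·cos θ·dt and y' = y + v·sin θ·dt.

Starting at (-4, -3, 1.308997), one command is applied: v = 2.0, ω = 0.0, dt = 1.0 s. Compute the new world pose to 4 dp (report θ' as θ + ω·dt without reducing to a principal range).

(-3.4824, -1.0681, 1.3090)

θ' = 1.3090 + 0.0·1.0 = 1.3090
ω = 0 → straight: x' = -4 + 2.0·cos(1.3090)·1.0 = -3.4824
y' = -3 + 2.0·sin(1.3090)·1.0 = -1.0681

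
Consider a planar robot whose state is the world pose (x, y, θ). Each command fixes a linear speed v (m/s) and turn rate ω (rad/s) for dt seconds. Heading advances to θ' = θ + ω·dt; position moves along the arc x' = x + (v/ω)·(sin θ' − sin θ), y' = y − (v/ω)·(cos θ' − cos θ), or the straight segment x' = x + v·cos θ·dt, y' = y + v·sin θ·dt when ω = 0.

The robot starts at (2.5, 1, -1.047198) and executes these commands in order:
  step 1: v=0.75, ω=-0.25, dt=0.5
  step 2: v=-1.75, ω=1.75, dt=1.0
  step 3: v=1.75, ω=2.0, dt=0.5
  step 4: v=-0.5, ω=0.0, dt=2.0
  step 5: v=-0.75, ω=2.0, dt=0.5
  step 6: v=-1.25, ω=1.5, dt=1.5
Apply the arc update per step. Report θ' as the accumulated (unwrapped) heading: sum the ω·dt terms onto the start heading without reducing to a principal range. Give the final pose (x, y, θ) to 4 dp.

(3.0507, 1.3390, 4.8278)

step 1: θ'=-1.1722 (R=-3.0000) → pose (2.6667, 0.6644, -1.1722)
step 2: θ'=0.5778 (R=-1.0000) → pose (1.1990, 1.1139, 0.5778)
step 3: θ'=1.5778 (R=0.8750) → pose (1.5960, 1.8530, 1.5778)
step 4: θ'=1.5778 (straight) → pose (1.6030, 0.8530, 1.5778)
step 5: θ'=2.5778 (R=-0.3750) → pose (1.7776, 0.5387, 2.5778)
step 6: θ'=4.8278 (R=-0.8333) → pose (3.0507, 1.3390, 4.8278)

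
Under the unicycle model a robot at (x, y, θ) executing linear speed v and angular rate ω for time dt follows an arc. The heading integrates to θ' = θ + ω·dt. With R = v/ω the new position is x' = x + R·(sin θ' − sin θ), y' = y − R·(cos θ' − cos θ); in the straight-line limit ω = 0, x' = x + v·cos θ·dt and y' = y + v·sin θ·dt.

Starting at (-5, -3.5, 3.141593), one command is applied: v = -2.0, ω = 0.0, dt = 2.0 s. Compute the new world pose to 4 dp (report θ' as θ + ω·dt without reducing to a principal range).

θ' = 3.1416 + 0.0·2.0 = 3.1416
ω = 0 → straight: x' = -5 + -2.0·cos(3.1416)·2.0 = -1.0000
y' = -3.5 + -2.0·sin(3.1416)·2.0 = -3.5000

(-1.0000, -3.5000, 3.1416)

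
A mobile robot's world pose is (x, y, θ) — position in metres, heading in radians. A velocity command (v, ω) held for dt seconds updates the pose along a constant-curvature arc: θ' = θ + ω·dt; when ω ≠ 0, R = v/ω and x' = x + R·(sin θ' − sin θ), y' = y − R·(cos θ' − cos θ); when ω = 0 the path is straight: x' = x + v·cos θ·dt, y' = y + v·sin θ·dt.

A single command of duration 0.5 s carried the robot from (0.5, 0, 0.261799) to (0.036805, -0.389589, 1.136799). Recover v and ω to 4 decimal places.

Δθ = 1.136799 − 0.261799 = 0.875000
ω = Δθ/dt = 0.875000/0.5 = 1.7500
R = Δx/(sin θ' − sin θ) = -0.7143
v = R·ω = -0.7143·1.7500 = -1.2500

v = -1.2500, ω = 1.7500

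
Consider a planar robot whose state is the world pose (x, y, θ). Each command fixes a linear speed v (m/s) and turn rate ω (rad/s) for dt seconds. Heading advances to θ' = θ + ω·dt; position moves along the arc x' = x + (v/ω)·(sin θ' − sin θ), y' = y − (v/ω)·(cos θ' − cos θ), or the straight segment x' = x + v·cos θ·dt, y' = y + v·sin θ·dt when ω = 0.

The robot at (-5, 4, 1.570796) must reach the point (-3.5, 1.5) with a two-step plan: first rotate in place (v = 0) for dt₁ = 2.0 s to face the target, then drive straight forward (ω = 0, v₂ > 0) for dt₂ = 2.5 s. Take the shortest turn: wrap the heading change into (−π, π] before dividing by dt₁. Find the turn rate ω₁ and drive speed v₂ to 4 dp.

ω₁ = -1.3006, v₂ = 1.1662

heading to target = atan2(1.5−4, -3.5−-5) = -1.0304
Δθ = wrap(-1.0304 − 1.5708) = -2.6012; ω₁ = Δθ/dt₁ = -1.3006
distance = √((-3.5−-5)² + (1.5−4)²) = 2.9155; v₂ = distance/dt₂ = 1.1662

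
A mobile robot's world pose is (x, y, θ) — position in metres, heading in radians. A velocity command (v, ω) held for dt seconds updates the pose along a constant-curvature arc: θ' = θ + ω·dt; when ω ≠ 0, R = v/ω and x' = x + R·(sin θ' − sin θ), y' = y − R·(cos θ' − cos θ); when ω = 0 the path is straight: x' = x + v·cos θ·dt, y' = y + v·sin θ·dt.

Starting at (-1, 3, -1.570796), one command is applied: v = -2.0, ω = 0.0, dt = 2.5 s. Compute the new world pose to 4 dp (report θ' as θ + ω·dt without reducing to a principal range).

(-1.0000, 8.0000, -1.5708)

θ' = -1.5708 + 0.0·2.5 = -1.5708
ω = 0 → straight: x' = -1 + -2.0·cos(-1.5708)·2.5 = -1.0000
y' = 3 + -2.0·sin(-1.5708)·2.5 = 8.0000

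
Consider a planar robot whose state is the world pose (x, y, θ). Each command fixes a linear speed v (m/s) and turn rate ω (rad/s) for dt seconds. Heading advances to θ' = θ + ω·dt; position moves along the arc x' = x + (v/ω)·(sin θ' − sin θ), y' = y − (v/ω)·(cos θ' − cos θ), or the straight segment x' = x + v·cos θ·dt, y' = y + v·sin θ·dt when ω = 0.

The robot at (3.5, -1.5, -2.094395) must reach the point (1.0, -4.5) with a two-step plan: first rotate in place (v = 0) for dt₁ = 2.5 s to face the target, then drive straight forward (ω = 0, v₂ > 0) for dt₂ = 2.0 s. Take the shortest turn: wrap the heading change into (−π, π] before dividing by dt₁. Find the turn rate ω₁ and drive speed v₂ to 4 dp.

heading to target = atan2(-4.5−-1.5, 1−3.5) = -2.2655
Δθ = wrap(-2.2655 − -2.0944) = -0.1711; ω₁ = Δθ/dt₁ = -0.0685
distance = √((1−3.5)² + (-4.5−-1.5)²) = 3.9051; v₂ = distance/dt₂ = 1.9526

ω₁ = -0.0685, v₂ = 1.9526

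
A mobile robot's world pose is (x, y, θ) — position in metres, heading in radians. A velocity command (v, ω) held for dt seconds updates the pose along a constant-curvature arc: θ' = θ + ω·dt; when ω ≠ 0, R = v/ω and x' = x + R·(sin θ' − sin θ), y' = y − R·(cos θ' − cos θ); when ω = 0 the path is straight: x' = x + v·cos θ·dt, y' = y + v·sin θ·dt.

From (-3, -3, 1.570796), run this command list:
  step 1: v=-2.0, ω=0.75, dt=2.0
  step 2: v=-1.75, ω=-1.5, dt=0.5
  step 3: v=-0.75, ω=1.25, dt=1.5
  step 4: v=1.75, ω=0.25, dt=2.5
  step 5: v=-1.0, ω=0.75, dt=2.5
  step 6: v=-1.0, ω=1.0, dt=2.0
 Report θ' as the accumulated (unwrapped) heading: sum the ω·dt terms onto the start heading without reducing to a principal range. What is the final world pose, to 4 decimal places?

step 1: θ'=3.0708 (R=-2.6667) → pose (-0.5220, -5.6600, 3.0708)
step 2: θ'=2.3208 (R=1.1667) → pose (0.2491, -6.0285, 2.3208)
step 3: θ'=4.1958 (R=-0.6000) → pose (1.2099, -5.9159, 4.1958)
step 4: θ'=4.8208 (R=7.0000) → pose (0.3375, -10.1307, 4.8208)
step 5: θ'=6.6958 (R=-1.3333) → pose (-1.5227, -9.0535, 6.6958)
step 6: θ'=8.6958 (R=-1.0000) → pose (-1.7878, -10.7154, 8.6958)

(-1.7878, -10.7154, 8.6958)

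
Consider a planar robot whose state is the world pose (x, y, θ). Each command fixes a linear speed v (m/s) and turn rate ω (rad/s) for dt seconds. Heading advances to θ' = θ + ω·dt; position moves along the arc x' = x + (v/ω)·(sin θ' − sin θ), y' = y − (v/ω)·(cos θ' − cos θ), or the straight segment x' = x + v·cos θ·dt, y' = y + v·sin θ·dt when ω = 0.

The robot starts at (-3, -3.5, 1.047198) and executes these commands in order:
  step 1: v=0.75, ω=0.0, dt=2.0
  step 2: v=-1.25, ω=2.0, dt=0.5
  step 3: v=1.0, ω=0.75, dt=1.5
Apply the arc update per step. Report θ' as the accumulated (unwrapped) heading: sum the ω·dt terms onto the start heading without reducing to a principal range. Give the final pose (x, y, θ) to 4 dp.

(-3.4898, -2.0788, 3.1722)

step 1: θ'=1.0472 (straight) → pose (-2.2500, -2.2010, 1.0472)
step 2: θ'=2.0472 (R=-0.6250) → pose (-2.2641, -2.8001, 2.0472)
step 3: θ'=3.1722 (R=1.3333) → pose (-3.4898, -2.0788, 3.1722)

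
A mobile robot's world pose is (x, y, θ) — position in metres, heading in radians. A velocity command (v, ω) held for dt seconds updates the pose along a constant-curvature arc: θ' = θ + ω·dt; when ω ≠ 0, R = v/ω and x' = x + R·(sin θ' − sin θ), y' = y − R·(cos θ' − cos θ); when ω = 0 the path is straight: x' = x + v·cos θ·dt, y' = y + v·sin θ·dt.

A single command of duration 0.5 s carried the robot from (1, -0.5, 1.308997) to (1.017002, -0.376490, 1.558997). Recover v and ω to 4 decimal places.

Δθ = 1.558997 − 1.308997 = 0.250000
ω = Δθ/dt = 0.250000/0.5 = 0.5000
R = −Δy/(cos θ' − cos θ) = 0.5000
v = R·ω = 0.5000·0.5000 = 0.2500

v = 0.2500, ω = 0.5000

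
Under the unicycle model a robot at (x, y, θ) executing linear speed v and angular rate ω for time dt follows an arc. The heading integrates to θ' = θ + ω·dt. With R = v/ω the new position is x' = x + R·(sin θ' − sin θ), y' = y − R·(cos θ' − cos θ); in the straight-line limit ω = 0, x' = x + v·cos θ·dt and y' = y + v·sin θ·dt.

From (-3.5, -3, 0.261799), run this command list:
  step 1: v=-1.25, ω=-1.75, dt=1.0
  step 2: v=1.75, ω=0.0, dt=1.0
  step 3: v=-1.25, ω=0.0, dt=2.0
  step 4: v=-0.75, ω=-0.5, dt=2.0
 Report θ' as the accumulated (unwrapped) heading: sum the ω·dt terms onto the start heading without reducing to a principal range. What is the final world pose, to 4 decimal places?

(-3.8755, -0.3067, -2.4882)

step 1: θ'=-1.4882 (R=0.7143) → pose (-4.3967, -2.3690, -1.4882)
step 2: θ'=-1.4882 (straight) → pose (-4.2523, -4.1130, -1.4882)
step 3: θ'=-1.4882 (straight) → pose (-4.4586, -1.6215, -1.4882)
step 4: θ'=-2.4882 (R=1.5000) → pose (-3.8755, -0.3067, -2.4882)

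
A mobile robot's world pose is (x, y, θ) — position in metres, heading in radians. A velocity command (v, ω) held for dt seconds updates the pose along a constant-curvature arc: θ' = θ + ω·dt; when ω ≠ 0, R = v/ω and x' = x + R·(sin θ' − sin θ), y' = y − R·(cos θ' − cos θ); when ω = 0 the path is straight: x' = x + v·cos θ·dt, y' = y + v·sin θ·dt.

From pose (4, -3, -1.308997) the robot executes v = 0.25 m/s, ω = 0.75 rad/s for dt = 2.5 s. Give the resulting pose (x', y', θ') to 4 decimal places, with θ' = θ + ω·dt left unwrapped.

(4.5007, -3.1951, 0.5660)

θ' = -1.3090 + 0.75·2.5 = 0.5660
R = v/ω = 0.25/0.75 = 0.3333
x' = 4 + 0.3333·(sin 0.5660 − sin -1.3090) = 4.5007
y' = -3 − 0.3333·(cos 0.5660 − cos -1.3090) = -3.1951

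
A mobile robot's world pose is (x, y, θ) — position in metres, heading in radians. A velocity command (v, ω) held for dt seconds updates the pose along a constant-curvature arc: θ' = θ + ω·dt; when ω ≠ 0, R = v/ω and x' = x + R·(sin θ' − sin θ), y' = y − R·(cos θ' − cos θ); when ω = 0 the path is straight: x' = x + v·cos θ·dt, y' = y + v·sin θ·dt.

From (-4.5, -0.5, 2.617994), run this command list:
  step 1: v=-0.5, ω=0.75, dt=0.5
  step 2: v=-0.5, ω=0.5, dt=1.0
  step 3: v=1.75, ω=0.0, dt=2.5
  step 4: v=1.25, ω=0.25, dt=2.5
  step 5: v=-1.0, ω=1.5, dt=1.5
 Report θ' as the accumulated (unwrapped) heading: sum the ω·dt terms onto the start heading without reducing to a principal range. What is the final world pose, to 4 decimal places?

step 1: θ'=2.9930 (R=-0.6667) → pose (-4.2654, -0.5820, 2.9930)
step 2: θ'=3.4930 (R=-1.0000) → pose (-3.7731, -0.5319, 3.4930)
step 3: θ'=3.4930 (straight) → pose (-7.8808, -2.0378, 3.4930)
step 4: θ'=4.1180 (R=5.0000) → pose (-10.3021, -3.9322, 4.1180)
step 5: θ'=6.3680 (R=-0.6667) → pose (-10.9109, -2.8946, 6.3680)

(-10.9109, -2.8946, 6.3680)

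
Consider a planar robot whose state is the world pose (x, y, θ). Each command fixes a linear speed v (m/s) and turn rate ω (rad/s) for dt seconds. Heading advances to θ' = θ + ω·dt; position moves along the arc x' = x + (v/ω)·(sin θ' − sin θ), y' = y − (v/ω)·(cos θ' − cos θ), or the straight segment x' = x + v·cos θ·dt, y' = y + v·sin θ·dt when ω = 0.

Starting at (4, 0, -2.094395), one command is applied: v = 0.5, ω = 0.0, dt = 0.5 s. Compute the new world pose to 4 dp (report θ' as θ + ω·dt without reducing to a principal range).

θ' = -2.0944 + 0.0·0.5 = -2.0944
ω = 0 → straight: x' = 4 + 0.5·cos(-2.0944)·0.5 = 3.8750
y' = 0 + 0.5·sin(-2.0944)·0.5 = -0.2165

(3.8750, -0.2165, -2.0944)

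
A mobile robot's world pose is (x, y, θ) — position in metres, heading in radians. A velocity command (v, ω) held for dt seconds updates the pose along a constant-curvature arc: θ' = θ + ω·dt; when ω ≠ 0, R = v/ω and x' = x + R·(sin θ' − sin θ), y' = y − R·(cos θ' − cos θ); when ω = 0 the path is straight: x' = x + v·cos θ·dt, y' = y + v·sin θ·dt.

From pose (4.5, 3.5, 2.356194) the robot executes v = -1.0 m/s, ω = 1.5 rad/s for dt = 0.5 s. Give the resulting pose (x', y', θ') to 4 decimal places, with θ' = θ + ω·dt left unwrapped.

θ' = 2.3562 + 1.5·0.5 = 3.1062
R = v/ω = -1.0/1.5 = -0.6667
x' = 4.5 + -0.6667·(sin 3.1062 − sin 2.3562) = 4.9478
y' = 3.5 − -0.6667·(cos 3.1062 − cos 2.3562) = 3.3052

(4.9478, 3.3052, 3.1062)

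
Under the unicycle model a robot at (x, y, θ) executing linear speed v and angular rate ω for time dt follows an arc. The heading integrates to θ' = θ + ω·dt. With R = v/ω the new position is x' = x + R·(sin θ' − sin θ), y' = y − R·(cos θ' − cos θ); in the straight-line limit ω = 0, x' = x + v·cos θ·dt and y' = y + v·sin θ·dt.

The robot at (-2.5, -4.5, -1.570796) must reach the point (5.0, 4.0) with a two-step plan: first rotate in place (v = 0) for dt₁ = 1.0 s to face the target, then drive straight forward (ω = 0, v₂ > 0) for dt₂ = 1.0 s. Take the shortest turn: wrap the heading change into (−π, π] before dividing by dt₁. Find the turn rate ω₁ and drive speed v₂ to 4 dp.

ω₁ = 2.4186, v₂ = 11.3358

heading to target = atan2(4−-4.5, 5−-2.5) = 0.8478
Δθ = wrap(0.8478 − -1.5708) = 2.4186; ω₁ = Δθ/dt₁ = 2.4186
distance = √((5−-2.5)² + (4−-4.5)²) = 11.3358; v₂ = distance/dt₂ = 11.3358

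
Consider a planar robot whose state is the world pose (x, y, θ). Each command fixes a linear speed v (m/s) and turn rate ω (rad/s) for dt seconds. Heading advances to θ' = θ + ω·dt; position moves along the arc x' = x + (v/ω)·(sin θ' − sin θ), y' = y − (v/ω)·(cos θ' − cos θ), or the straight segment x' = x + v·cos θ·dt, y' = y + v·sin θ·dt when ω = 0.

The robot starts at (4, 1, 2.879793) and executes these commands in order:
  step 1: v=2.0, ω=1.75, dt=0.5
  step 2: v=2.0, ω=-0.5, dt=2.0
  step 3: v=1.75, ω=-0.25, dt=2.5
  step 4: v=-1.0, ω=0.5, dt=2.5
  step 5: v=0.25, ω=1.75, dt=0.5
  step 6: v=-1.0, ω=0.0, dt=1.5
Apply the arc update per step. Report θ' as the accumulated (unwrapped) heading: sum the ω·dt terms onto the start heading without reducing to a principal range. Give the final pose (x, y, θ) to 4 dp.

step 1: θ'=3.7548 (R=1.1429) → pose (3.0465, 0.8307, 3.7548)
step 2: θ'=2.7548 (R=-4.0000) → pose (-0.7644, 0.3975, 2.7548)
step 3: θ'=2.1298 (R=-7.0000) → pose (-4.0583, 3.1680, 2.1298)
step 4: θ'=3.3798 (R=-2.0000) → pose (-1.8908, 2.2851, 3.3798)
step 5: θ'=4.2548 (R=0.1429) → pose (-1.9852, 2.2094, 4.2548)
step 6: θ'=4.2548 (straight) → pose (-1.3226, 3.5551, 4.2548)

(-1.3226, 3.5551, 4.2548)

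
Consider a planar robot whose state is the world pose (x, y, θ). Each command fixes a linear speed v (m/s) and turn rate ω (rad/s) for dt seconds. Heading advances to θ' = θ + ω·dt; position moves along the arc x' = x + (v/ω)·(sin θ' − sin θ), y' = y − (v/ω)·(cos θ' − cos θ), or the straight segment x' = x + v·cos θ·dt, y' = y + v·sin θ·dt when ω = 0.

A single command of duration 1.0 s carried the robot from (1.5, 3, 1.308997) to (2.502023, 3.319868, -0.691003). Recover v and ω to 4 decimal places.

Δθ = -0.691003 − 1.308997 = -2.000000
ω = Δθ/dt = -2.000000/1.0 = -2.0000
R = Δx/(sin θ' − sin θ) = -0.6250
v = R·ω = -0.6250·-2.0000 = 1.2500

v = 1.2500, ω = -2.0000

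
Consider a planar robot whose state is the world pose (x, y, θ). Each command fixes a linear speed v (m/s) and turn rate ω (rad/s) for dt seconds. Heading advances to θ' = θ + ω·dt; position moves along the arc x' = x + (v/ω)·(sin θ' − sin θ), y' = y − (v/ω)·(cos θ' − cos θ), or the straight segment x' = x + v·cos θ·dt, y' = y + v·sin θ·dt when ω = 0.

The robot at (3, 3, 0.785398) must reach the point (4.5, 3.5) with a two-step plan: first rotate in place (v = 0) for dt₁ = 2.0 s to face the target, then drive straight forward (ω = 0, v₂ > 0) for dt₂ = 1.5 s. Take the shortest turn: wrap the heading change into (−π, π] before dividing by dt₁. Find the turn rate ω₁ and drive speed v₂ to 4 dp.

heading to target = atan2(3.5−3, 4.5−3) = 0.3218
Δθ = wrap(0.3218 − 0.7854) = -0.4636; ω₁ = Δθ/dt₁ = -0.2318
distance = √((4.5−3)² + (3.5−3)²) = 1.5811; v₂ = distance/dt₂ = 1.0541

ω₁ = -0.2318, v₂ = 1.0541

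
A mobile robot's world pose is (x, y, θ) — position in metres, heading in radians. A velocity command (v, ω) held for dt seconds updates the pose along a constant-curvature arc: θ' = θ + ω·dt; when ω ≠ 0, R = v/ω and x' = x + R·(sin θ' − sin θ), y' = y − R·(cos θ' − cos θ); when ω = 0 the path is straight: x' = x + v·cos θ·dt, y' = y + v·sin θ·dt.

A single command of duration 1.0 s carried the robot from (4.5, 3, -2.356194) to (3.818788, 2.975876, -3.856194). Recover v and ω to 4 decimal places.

v = 0.7500, ω = -1.5000

Δθ = -3.856194 − -2.356194 = -1.500000
ω = Δθ/dt = -1.500000/1.0 = -1.5000
R = Δx/(sin θ' − sin θ) = -0.5000
v = R·ω = -0.5000·-1.5000 = 0.7500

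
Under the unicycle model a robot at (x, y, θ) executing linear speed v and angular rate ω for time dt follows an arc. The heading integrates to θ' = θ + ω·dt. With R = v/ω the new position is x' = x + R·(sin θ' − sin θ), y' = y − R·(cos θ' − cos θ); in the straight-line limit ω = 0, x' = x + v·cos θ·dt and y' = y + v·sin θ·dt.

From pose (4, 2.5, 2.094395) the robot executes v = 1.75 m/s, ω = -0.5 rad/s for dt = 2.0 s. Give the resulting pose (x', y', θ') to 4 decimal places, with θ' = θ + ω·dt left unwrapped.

θ' = 2.0944 + -0.5·2.0 = 1.0944
R = v/ω = 1.75/-0.5 = -3.5000
x' = 4 + -3.5000·(sin 1.0944 − sin 2.0944) = 3.9208
y' = 2.5 − -3.5000·(cos 1.0944 − cos 2.0944) = 5.8550

(3.9208, 5.8550, 1.0944)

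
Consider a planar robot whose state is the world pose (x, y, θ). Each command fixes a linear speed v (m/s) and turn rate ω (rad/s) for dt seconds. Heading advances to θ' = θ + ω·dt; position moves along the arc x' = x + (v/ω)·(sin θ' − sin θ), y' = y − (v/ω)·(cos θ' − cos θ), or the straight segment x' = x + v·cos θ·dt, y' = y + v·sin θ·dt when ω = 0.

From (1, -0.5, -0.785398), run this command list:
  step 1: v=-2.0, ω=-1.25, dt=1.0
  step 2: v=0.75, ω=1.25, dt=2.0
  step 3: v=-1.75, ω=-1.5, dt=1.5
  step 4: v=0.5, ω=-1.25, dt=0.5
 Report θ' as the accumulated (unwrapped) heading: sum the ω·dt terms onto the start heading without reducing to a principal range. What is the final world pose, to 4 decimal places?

(-0.2802, 1.6219, -2.4104)

step 1: θ'=-2.0354 (R=1.6000) → pose (0.7010, 1.3483, -2.0354)
step 2: θ'=0.4646 (R=0.6000) → pose (1.5062, 0.5430, 0.4646)
step 3: θ'=-1.7854 (R=1.1667) → pose (-0.1564, 1.8345, -1.7854)
step 4: θ'=-2.4104 (R=-0.4000) → pose (-0.2802, 1.6219, -2.4104)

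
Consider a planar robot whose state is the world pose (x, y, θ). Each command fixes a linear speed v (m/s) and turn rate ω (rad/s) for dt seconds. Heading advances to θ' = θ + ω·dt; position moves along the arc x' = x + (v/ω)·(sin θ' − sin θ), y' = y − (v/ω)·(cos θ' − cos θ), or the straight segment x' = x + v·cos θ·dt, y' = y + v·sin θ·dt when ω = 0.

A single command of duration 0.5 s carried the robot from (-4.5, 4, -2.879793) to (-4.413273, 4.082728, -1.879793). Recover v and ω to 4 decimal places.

Δθ = -1.879793 − -2.879793 = 1.000000
ω = Δθ/dt = 1.000000/0.5 = 2.0000
R = Δx/(sin θ' − sin θ) = -0.1250
v = R·ω = -0.1250·2.0000 = -0.2500

v = -0.2500, ω = 2.0000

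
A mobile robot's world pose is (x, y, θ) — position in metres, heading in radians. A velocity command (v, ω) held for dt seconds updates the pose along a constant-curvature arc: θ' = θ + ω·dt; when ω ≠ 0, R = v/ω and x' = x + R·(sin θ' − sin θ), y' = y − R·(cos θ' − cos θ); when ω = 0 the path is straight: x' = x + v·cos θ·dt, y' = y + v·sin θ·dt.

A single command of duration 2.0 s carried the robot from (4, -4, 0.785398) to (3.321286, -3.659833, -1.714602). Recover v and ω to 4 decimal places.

v = -0.5000, ω = -1.2500

Δθ = -1.714602 − 0.785398 = -2.500000
ω = Δθ/dt = -2.500000/2.0 = -1.2500
R = Δx/(sin θ' − sin θ) = 0.4000
v = R·ω = 0.4000·-1.2500 = -0.5000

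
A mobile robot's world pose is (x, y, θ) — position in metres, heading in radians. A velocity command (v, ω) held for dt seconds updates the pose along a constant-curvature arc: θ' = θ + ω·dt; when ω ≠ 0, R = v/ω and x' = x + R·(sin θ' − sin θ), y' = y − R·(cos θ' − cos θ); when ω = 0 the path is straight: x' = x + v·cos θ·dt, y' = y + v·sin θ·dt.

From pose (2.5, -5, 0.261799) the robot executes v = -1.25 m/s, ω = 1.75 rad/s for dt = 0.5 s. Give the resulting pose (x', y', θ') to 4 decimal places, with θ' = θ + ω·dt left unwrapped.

(2.0368, -5.3896, 1.1368)

θ' = 0.2618 + 1.75·0.5 = 1.1368
R = v/ω = -1.25/1.75 = -0.7143
x' = 2.5 + -0.7143·(sin 1.1368 − sin 0.2618) = 2.0368
y' = -5 − -0.7143·(cos 1.1368 − cos 0.2618) = -5.3896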